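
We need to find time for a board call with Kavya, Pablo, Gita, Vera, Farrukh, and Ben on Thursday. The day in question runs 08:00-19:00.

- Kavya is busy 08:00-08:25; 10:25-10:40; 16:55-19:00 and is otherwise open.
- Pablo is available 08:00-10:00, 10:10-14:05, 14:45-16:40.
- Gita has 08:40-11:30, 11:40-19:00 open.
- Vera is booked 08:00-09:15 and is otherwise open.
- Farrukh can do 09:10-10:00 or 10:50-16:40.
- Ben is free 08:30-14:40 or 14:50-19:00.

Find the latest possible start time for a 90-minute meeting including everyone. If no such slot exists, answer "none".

Kavya free: 08:25-10:25, 10:40-16:55 (invert busy blocks within the working day).
Pablo free: 08:00-10:00, 10:10-14:05, 14:45-16:40.
Gita free: 08:40-11:30, 11:40-19:00.
Vera free: 09:15-19:00 (invert busy blocks within the working day).
Farrukh free: 09:10-10:00, 10:50-16:40.
Ben free: 08:30-14:40, 14:50-19:00.
Kavya ∩ Pablo: 08:25-10:00, 10:10-10:25, 10:40-14:05, 14:45-16:40.
Kavya ∩ Pablo ∩ Gita: 08:40-10:00, 10:10-10:25, 10:40-11:30, 11:40-14:05, 14:45-16:40.
Kavya ∩ Pablo ∩ Gita ∩ Vera: 09:15-10:00, 10:10-10:25, 10:40-11:30, 11:40-14:05, 14:45-16:40.
Kavya ∩ Pablo ∩ Gita ∩ Vera ∩ Farrukh: 09:15-10:00, 10:50-11:30, 11:40-14:05, 14:45-16:40.
Kavya ∩ Pablo ∩ Gita ∩ Vera ∩ Farrukh ∩ Ben: 09:15-10:00, 10:50-11:30, 11:40-14:05, 14:50-16:40.
Those are the intersection windows.
The last common window of at least 90 minutes is 14:50-16:40; a 90-minute meeting can start as late as 15:10 and still end by 16:40.

15:10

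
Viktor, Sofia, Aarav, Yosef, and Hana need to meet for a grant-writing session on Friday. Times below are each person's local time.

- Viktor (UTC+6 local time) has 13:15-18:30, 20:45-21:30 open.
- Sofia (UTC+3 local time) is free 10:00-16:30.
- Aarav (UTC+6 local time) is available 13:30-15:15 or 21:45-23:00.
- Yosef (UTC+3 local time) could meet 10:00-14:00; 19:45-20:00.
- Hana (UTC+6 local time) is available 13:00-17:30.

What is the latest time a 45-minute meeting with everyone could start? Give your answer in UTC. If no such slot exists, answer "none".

08:30

Viktor in UTC: 07:15-12:30, 14:45-15:30 (subtract 6h to convert from UTC+6).
Sofia in UTC: 07:00-13:30 (subtract 3h to convert from UTC+3).
Aarav in UTC: 07:30-09:15, 15:45-17:00 (subtract 6h to convert from UTC+6).
Yosef in UTC: 07:00-11:00, 16:45-17:00 (subtract 3h to convert from UTC+3).
Hana in UTC: 07:00-11:30 (subtract 6h to convert from UTC+6).
Viktor ∩ Sofia: 07:15-12:30.
Viktor ∩ Sofia ∩ Aarav: 07:30-09:15.
Viktor ∩ Sofia ∩ Aarav ∩ Yosef: 07:30-09:15.
Viktor ∩ Sofia ∩ Aarav ∩ Yosef ∩ Hana: 07:30-09:15.
So the common availability across everyone is 07:30-09:15.
The last common window of at least 45 minutes is 07:30-09:15; a 45-minute meeting can start as late as 08:30 and still end by 09:15.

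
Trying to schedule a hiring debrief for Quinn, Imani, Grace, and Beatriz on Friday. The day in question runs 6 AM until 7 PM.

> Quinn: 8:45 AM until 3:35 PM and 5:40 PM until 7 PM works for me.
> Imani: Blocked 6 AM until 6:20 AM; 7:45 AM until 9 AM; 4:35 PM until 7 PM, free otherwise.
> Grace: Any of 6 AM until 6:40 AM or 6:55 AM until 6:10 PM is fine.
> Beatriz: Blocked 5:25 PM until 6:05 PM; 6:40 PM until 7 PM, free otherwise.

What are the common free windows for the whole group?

09:00-15:35

Quinn free: 08:45-15:35, 17:40-19:00.
Imani free: 06:20-07:45, 09:00-16:35 (invert busy blocks within the working day).
Grace free: 06:00-06:40, 06:55-18:10.
Beatriz free: 06:00-17:25, 18:05-18:40 (invert busy blocks within the working day).
Quinn ∩ Imani: 09:00-15:35.
Quinn ∩ Imani ∩ Grace: 09:00-15:35.
Quinn ∩ Imani ∩ Grace ∩ Beatriz: 09:00-15:35.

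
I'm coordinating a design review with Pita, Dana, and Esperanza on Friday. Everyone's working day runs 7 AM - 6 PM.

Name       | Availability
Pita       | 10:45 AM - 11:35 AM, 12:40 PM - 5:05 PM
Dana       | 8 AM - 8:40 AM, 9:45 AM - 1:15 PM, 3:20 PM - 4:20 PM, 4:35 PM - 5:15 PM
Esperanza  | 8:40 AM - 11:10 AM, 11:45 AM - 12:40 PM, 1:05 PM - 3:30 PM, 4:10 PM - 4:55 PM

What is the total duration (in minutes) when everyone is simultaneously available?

75

Pita ∩ Dana: 10:45-11:35, 12:40-13:15, 15:20-16:20, 16:35-17:05.
Pita ∩ Dana ∩ Esperanza: 10:45-11:10, 13:05-13:15, 15:20-15:30, 16:10-16:20, 16:35-16:55.
Summing the common windows: 25 + 10 + 10 + 10 + 20 = 75 minutes.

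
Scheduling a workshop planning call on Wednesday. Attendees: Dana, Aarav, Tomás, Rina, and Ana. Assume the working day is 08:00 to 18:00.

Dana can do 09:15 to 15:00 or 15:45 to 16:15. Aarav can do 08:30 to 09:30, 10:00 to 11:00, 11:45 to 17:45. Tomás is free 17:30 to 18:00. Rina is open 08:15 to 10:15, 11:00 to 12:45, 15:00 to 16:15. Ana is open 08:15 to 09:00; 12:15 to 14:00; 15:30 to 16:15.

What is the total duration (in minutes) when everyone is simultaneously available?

Dana ∩ Aarav: 09:15-09:30, 10:00-11:00, 11:45-15:00, 15:45-16:15.
Dana ∩ Aarav ∩ Tomás: ∅.
Dana ∩ Aarav ∩ Tomás ∩ Rina: ∅.
Dana ∩ Aarav ∩ Tomás ∩ Rina ∩ Ana: ∅.
There is no time when everyone is free.
There is no common window, so the total is 0 minutes.

0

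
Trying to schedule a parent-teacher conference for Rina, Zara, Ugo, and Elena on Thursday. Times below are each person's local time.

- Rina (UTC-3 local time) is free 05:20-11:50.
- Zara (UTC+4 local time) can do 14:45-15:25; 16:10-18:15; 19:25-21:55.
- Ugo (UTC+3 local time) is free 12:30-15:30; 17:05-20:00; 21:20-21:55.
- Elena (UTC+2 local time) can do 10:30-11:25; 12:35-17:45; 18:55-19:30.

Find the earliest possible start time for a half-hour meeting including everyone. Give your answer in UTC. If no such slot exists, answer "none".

Rina in UTC: 08:20-14:50 (add 3h to convert from UTC-3).
Zara in UTC: 10:45-11:25, 12:10-14:15, 15:25-17:55 (subtract 4h to convert from UTC+4).
Ugo in UTC: 09:30-12:30, 14:05-17:00, 18:20-18:55 (subtract 3h to convert from UTC+3).
Elena in UTC: 08:30-09:25, 10:35-15:45, 16:55-17:30 (subtract 2h to convert from UTC+2).
Rina ∩ Zara: 10:45-11:25, 12:10-14:15.
Rina ∩ Zara ∩ Ugo: 10:45-11:25, 12:10-12:30, 14:05-14:15.
Rina ∩ Zara ∩ Ugo ∩ Elena: 10:45-11:25, 12:10-12:30, 14:05-14:15.
The first common window of at least 30 minutes is 10:45-11:25, so the earliest start is 10:45.

10:45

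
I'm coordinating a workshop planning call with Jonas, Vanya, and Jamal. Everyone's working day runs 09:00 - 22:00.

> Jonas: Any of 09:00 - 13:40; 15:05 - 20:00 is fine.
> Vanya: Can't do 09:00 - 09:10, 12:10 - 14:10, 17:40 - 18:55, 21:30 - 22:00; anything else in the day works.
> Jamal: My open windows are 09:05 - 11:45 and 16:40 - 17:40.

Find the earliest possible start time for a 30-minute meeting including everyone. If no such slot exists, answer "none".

09:10

Jonas free: 09:00-13:40, 15:05-20:00.
Vanya free: 09:10-12:10, 14:10-17:40, 18:55-21:30 (invert busy blocks within the working day).
Jamal free: 09:05-11:45, 16:40-17:40.
Jonas ∩ Vanya: 09:10-12:10, 15:05-17:40, 18:55-20:00.
Jonas ∩ Vanya ∩ Jamal: 09:10-11:45, 16:40-17:40.
Those are the intersection windows.
The first common window of at least 30 minutes is 09:10-11:45, so the earliest start is 09:10.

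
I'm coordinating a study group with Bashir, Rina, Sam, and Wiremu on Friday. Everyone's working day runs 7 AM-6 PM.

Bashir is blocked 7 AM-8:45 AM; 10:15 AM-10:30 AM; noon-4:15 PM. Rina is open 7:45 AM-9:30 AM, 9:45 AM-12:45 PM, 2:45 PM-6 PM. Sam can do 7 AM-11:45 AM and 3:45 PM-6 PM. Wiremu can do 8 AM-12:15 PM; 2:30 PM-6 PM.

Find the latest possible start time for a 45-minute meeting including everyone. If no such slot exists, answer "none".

17:15

Bashir free: 08:45-10:15, 10:30-12:00, 16:15-18:00 (invert busy blocks within the working day).
Rina free: 07:45-09:30, 09:45-12:45, 14:45-18:00.
Sam free: 07:00-11:45, 15:45-18:00.
Wiremu free: 08:00-12:15, 14:30-18:00.
Bashir ∩ Rina: 08:45-09:30, 09:45-10:15, 10:30-12:00, 16:15-18:00.
Bashir ∩ Rina ∩ Sam: 08:45-09:30, 09:45-10:15, 10:30-11:45, 16:15-18:00.
Bashir ∩ Rina ∩ Sam ∩ Wiremu: 08:45-09:30, 09:45-10:15, 10:30-11:45, 16:15-18:00.
The last common window of at least 45 minutes is 16:15-18:00; a 45-minute meeting can start as late as 17:15 and still end by 18:00.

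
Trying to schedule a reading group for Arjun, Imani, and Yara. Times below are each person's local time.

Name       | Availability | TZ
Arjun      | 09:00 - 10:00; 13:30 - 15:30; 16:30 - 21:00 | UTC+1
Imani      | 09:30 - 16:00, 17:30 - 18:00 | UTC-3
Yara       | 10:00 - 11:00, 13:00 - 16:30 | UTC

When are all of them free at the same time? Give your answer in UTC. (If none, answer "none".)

13:00-14:30, 15:30-16:30

Arjun in UTC: 08:00-09:00, 12:30-14:30, 15:30-20:00 (subtract 1h to convert from UTC+1).
Imani in UTC: 12:30-19:00, 20:30-21:00 (add 3h to convert from UTC-3).
Yara in UTC: 10:00-11:00, 13:00-16:30.
Arjun ∩ Imani: 12:30-14:30, 15:30-19:00.
Arjun ∩ Imani ∩ Yara: 13:00-14:30, 15:30-16:30.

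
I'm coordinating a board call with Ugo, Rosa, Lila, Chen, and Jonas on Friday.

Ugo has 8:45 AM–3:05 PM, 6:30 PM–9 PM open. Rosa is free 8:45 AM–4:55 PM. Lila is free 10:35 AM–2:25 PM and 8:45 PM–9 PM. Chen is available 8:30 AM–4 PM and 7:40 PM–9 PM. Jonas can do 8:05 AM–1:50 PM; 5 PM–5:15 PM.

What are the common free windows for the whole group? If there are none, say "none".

Ugo ∩ Rosa: 08:45-15:05.
Ugo ∩ Rosa ∩ Lila: 10:35-14:25.
Ugo ∩ Rosa ∩ Lila ∩ Chen: 10:35-14:25.
Ugo ∩ Rosa ∩ Lila ∩ Chen ∩ Jonas: 10:35-13:50.
Those are the intersection windows.

10:35-13:50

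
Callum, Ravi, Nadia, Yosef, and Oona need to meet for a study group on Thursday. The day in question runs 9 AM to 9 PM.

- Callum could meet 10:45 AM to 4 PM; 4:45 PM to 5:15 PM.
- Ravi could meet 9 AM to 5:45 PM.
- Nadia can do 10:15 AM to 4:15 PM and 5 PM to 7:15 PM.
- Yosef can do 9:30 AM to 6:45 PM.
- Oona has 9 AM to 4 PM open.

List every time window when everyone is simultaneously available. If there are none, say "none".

10:45-16:00

Callum ∩ Ravi: 10:45-16:00, 16:45-17:15.
Callum ∩ Ravi ∩ Nadia: 10:45-16:00, 17:00-17:15.
Callum ∩ Ravi ∩ Nadia ∩ Yosef: 10:45-16:00, 17:00-17:15.
Callum ∩ Ravi ∩ Nadia ∩ Yosef ∩ Oona: 10:45-16:00.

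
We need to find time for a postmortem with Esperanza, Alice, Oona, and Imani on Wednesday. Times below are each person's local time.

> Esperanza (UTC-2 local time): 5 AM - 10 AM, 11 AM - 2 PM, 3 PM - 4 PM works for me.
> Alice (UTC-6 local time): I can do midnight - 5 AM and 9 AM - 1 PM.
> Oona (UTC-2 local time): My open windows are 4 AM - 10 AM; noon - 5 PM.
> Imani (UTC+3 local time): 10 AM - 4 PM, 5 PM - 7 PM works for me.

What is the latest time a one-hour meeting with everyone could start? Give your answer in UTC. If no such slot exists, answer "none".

Esperanza in UTC: 07:00-12:00, 13:00-16:00, 17:00-18:00 (add 2h to convert from UTC-2).
Alice in UTC: 06:00-11:00, 15:00-19:00 (add 6h to convert from UTC-6).
Oona in UTC: 06:00-12:00, 14:00-19:00 (add 2h to convert from UTC-2).
Imani in UTC: 07:00-13:00, 14:00-16:00 (subtract 3h to convert from UTC+3).
Esperanza ∩ Alice: 07:00-11:00, 15:00-16:00, 17:00-18:00.
Esperanza ∩ Alice ∩ Oona: 07:00-11:00, 15:00-16:00, 17:00-18:00.
Esperanza ∩ Alice ∩ Oona ∩ Imani: 07:00-11:00, 15:00-16:00.
The last common window of at least 60 minutes is 15:00-16:00; a 60-minute meeting can start as late as 15:00 and still end by 16:00.

15:00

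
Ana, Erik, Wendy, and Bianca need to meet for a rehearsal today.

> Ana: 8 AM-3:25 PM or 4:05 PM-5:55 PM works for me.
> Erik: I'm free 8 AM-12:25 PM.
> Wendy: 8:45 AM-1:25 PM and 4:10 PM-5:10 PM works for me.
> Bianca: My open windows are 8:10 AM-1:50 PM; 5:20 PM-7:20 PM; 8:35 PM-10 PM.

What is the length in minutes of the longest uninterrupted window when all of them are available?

Ana ∩ Erik: 08:00-12:25.
Ana ∩ Erik ∩ Wendy: 08:45-12:25.
Ana ∩ Erik ∩ Wendy ∩ Bianca: 08:45-12:25.
The longest is 08:45-12:25 at 220 minutes.

220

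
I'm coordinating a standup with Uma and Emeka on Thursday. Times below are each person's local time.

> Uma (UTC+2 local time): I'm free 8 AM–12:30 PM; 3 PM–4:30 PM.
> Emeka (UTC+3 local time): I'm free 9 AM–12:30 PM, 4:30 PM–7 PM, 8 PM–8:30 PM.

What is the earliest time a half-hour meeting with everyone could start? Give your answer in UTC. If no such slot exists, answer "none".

Uma in UTC: 06:00-10:30, 13:00-14:30 (subtract 2h to convert from UTC+2).
Emeka in UTC: 06:00-09:30, 13:30-16:00, 17:00-17:30 (subtract 3h to convert from UTC+3).
Uma ∩ Emeka: 06:00-09:30, 13:30-14:30.
Those are the intersection windows.
The first common window of at least 30 minutes is 06:00-09:30, so the earliest start is 06:00.

06:00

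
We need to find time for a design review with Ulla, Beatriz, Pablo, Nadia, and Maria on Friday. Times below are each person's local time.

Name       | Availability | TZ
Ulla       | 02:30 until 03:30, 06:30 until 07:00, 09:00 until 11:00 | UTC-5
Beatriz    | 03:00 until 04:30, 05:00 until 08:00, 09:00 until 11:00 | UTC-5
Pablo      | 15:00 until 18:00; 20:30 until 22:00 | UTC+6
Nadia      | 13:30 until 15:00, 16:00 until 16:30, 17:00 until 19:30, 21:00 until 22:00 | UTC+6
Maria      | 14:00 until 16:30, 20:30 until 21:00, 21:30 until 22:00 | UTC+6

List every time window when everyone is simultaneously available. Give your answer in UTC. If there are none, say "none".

Ulla in UTC: 07:30-08:30, 11:30-12:00, 14:00-16:00 (add 5h to convert from UTC-5).
Beatriz in UTC: 08:00-09:30, 10:00-13:00, 14:00-16:00 (add 5h to convert from UTC-5).
Pablo in UTC: 09:00-12:00, 14:30-16:00 (subtract 6h to convert from UTC+6).
Nadia in UTC: 07:30-09:00, 10:00-10:30, 11:00-13:30, 15:00-16:00 (subtract 6h to convert from UTC+6).
Maria in UTC: 08:00-10:30, 14:30-15:00, 15:30-16:00 (subtract 6h to convert from UTC+6).
Ulla ∩ Beatriz: 08:00-08:30, 11:30-12:00, 14:00-16:00.
Ulla ∩ Beatriz ∩ Pablo: 11:30-12:00, 14:30-16:00.
Ulla ∩ Beatriz ∩ Pablo ∩ Nadia: 11:30-12:00, 15:00-16:00.
Ulla ∩ Beatriz ∩ Pablo ∩ Nadia ∩ Maria: 15:30-16:00.

15:30-16:00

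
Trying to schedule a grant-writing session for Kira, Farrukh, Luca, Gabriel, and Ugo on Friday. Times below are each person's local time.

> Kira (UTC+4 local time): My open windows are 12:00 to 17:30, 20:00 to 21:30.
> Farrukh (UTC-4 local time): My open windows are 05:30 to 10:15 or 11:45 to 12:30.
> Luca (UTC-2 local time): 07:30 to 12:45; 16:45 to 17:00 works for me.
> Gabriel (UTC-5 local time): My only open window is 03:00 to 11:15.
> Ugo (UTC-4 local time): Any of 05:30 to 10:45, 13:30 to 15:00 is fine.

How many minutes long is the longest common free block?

240

Kira in UTC: 08:00-13:30, 16:00-17:30 (subtract 4h to convert from UTC+4).
Farrukh in UTC: 09:30-14:15, 15:45-16:30 (add 4h to convert from UTC-4).
Luca in UTC: 09:30-14:45, 18:45-19:00 (add 2h to convert from UTC-2).
Gabriel in UTC: 08:00-16:15 (add 5h to convert from UTC-5).
Ugo in UTC: 09:30-14:45, 17:30-19:00 (add 4h to convert from UTC-4).
Kira ∩ Farrukh: 09:30-13:30, 16:00-16:30.
Kira ∩ Farrukh ∩ Luca: 09:30-13:30.
Kira ∩ Farrukh ∩ Luca ∩ Gabriel: 09:30-13:30.
Kira ∩ Farrukh ∩ Luca ∩ Gabriel ∩ Ugo: 09:30-13:30.
The longest is 09:30-13:30 at 240 minutes.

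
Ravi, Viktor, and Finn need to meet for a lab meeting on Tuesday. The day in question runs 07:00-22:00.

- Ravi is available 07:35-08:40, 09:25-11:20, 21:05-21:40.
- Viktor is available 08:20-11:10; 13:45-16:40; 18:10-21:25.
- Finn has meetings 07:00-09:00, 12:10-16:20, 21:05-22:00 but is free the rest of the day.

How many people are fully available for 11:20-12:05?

Ravi free: 07:35-08:40, 09:25-11:20, 21:05-21:40.
Viktor free: 08:20-11:10, 13:45-16:40, 18:10-21:25.
Finn free: 09:00-12:10, 16:20-21:05 (invert busy blocks within the working day).
Finn can make the full 11:20-12:05 slot — that's 1.

1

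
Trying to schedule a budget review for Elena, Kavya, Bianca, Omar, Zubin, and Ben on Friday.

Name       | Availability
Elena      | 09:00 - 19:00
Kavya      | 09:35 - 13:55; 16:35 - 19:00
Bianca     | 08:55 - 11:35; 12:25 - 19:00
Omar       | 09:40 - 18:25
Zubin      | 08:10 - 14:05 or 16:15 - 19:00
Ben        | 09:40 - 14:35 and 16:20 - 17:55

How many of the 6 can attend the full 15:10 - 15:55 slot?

Elena, Bianca, and Omar can make the full 15:10-15:55 slot — that's 3.

3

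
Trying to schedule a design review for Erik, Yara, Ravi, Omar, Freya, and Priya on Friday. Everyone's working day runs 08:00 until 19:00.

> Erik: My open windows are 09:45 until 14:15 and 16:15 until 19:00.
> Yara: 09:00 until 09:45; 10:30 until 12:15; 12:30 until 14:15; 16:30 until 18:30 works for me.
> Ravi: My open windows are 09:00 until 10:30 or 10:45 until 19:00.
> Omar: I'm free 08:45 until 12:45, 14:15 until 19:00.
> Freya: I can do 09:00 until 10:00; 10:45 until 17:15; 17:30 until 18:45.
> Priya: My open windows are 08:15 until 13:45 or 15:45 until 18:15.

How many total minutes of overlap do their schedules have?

195

Erik ∩ Yara: 10:30-12:15, 12:30-14:15, 16:30-18:30.
Erik ∩ Yara ∩ Ravi: 10:45-12:15, 12:30-14:15, 16:30-18:30.
Erik ∩ Yara ∩ Ravi ∩ Omar: 10:45-12:15, 12:30-12:45, 16:30-18:30.
Erik ∩ Yara ∩ Ravi ∩ Omar ∩ Freya: 10:45-12:15, 12:30-12:45, 16:30-17:15, 17:30-18:30.
Erik ∩ Yara ∩ Ravi ∩ Omar ∩ Freya ∩ Priya: 10:45-12:15, 12:30-12:45, 16:30-17:15, 17:30-18:15.
So the common availability across everyone is 10:45-12:15, 12:30-12:45, 16:30-17:15, 17:30-18:15.
Summing the common windows: 90 + 15 + 45 + 45 = 195 minutes.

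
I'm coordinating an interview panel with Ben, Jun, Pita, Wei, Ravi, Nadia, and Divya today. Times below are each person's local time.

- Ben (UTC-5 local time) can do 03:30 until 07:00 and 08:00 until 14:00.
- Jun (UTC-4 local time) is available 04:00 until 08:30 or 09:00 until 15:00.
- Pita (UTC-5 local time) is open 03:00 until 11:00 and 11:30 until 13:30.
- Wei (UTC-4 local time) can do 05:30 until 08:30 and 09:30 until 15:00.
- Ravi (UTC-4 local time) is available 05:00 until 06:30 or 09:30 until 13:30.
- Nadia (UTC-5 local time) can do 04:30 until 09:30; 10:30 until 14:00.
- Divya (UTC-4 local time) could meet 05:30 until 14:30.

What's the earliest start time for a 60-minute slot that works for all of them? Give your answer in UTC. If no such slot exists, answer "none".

09:30

Ben in UTC: 08:30-12:00, 13:00-19:00 (add 5h to convert from UTC-5).
Jun in UTC: 08:00-12:30, 13:00-19:00 (add 4h to convert from UTC-4).
Pita in UTC: 08:00-16:00, 16:30-18:30 (add 5h to convert from UTC-5).
Wei in UTC: 09:30-12:30, 13:30-19:00 (add 4h to convert from UTC-4).
Ravi in UTC: 09:00-10:30, 13:30-17:30 (add 4h to convert from UTC-4).
Nadia in UTC: 09:30-14:30, 15:30-19:00 (add 5h to convert from UTC-5).
Divya in UTC: 09:30-18:30 (add 4h to convert from UTC-4).
Ben ∩ Jun: 08:30-12:00, 13:00-19:00.
Ben ∩ Jun ∩ Pita: 08:30-12:00, 13:00-16:00, 16:30-18:30.
Ben ∩ Jun ∩ Pita ∩ Wei: 09:30-12:00, 13:30-16:00, 16:30-18:30.
Ben ∩ Jun ∩ Pita ∩ Wei ∩ Ravi: 09:30-10:30, 13:30-16:00, 16:30-17:30.
Ben ∩ Jun ∩ Pita ∩ Wei ∩ Ravi ∩ Nadia: 09:30-10:30, 13:30-14:30, 15:30-16:00, 16:30-17:30.
Ben ∩ Jun ∩ Pita ∩ Wei ∩ Ravi ∩ Nadia ∩ Divya: 09:30-10:30, 13:30-14:30, 15:30-16:00, 16:30-17:30.
The first common window of at least 60 minutes is 09:30-10:30, so the earliest start is 09:30.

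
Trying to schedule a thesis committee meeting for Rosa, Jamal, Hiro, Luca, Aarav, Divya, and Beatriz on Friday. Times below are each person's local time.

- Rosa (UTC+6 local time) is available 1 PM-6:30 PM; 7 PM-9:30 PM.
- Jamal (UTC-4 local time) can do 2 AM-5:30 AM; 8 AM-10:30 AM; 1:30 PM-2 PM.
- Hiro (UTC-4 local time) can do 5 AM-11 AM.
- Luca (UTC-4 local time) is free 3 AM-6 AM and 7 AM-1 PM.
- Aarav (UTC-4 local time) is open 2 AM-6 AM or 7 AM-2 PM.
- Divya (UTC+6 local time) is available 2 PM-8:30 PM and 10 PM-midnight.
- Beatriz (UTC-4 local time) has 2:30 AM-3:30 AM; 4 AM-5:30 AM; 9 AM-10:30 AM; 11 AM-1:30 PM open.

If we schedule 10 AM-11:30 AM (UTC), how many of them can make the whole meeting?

3

Rosa in UTC: 07:00-12:30, 13:00-15:30 (subtract 6h to convert from UTC+6).
Jamal in UTC: 06:00-09:30, 12:00-14:30, 17:30-18:00 (add 4h to convert from UTC-4).
Hiro in UTC: 09:00-15:00 (add 4h to convert from UTC-4).
Luca in UTC: 07:00-10:00, 11:00-17:00 (add 4h to convert from UTC-4).
Aarav in UTC: 06:00-10:00, 11:00-18:00 (add 4h to convert from UTC-4).
Divya in UTC: 08:00-14:30, 16:00-18:00 (subtract 6h to convert from UTC+6).
Beatriz in UTC: 06:30-07:30, 08:00-09:30, 13:00-14:30, 15:00-17:30 (add 4h to convert from UTC-4).
Rosa, Hiro, and Divya can make the full 10:00-11:30 slot — that's 3.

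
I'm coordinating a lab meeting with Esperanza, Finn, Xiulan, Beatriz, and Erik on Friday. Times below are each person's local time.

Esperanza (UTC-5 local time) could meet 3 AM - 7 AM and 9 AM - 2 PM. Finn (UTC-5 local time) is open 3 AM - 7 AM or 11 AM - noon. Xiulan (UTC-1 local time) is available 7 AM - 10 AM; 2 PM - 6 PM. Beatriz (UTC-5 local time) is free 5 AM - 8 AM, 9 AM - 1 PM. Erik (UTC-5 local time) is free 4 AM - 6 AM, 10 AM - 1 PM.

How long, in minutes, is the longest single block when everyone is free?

60

Esperanza in UTC: 08:00-12:00, 14:00-19:00 (add 5h to convert from UTC-5).
Finn in UTC: 08:00-12:00, 16:00-17:00 (add 5h to convert from UTC-5).
Xiulan in UTC: 08:00-11:00, 15:00-19:00 (add 1h to convert from UTC-1).
Beatriz in UTC: 10:00-13:00, 14:00-18:00 (add 5h to convert from UTC-5).
Erik in UTC: 09:00-11:00, 15:00-18:00 (add 5h to convert from UTC-5).
Esperanza ∩ Finn: 08:00-12:00, 16:00-17:00.
Esperanza ∩ Finn ∩ Xiulan: 08:00-11:00, 16:00-17:00.
Esperanza ∩ Finn ∩ Xiulan ∩ Beatriz: 10:00-11:00, 16:00-17:00.
Esperanza ∩ Finn ∩ Xiulan ∩ Beatriz ∩ Erik: 10:00-11:00, 16:00-17:00.
Those are the intersection windows.
The longest is 10:00-11:00 at 60 minutes.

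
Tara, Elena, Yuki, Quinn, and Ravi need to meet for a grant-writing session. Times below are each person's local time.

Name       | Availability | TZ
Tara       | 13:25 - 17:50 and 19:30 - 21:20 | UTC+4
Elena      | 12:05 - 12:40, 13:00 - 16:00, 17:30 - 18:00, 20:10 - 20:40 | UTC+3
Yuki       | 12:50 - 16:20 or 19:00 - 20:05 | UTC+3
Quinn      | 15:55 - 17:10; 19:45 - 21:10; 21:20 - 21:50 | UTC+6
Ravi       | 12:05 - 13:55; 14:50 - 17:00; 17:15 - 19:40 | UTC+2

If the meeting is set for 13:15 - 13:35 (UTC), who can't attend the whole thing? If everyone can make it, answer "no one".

Elena, Quinn, Yuki

Tara in UTC: 09:25-13:50, 15:30-17:20 (subtract 4h to convert from UTC+4).
Elena in UTC: 09:05-09:40, 10:00-13:00, 14:30-15:00, 17:10-17:40 (subtract 3h to convert from UTC+3).
Yuki in UTC: 09:50-13:20, 16:00-17:05 (subtract 3h to convert from UTC+3).
Quinn in UTC: 09:55-11:10, 13:45-15:10, 15:20-15:50 (subtract 6h to convert from UTC+6).
Ravi in UTC: 10:05-11:55, 12:50-15:00, 15:15-17:40 (subtract 2h to convert from UTC+2).
Tara: free for 13:15-13:35. Elena: not fully free for 13:15-13:35. Yuki: not fully free for 13:15-13:35. Quinn: not fully free for 13:15-13:35. Ravi: free for 13:15-13:35.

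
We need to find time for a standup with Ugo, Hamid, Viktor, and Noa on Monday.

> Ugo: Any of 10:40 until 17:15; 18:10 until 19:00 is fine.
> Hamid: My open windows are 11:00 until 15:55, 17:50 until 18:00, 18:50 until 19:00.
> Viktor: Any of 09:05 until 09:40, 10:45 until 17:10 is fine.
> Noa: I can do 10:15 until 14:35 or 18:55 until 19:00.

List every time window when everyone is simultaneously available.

Ugo ∩ Hamid: 11:00-15:55, 18:50-19:00.
Ugo ∩ Hamid ∩ Viktor: 11:00-15:55.
Ugo ∩ Hamid ∩ Viktor ∩ Noa: 11:00-14:35.
So the common availability across everyone is 11:00-14:35.

11:00-14:35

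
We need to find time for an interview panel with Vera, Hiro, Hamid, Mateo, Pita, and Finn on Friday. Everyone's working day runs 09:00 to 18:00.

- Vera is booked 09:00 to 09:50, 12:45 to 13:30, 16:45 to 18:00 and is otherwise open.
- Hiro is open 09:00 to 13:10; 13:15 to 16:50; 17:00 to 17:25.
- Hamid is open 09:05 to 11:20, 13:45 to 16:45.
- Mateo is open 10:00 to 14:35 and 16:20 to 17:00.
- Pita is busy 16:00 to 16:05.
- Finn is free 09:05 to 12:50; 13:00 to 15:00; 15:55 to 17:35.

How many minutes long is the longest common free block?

Vera free: 09:50-12:45, 13:30-16:45 (invert busy blocks within the working day).
Hiro free: 09:00-13:10, 13:15-16:50, 17:00-17:25.
Hamid free: 09:05-11:20, 13:45-16:45.
Mateo free: 10:00-14:35, 16:20-17:00.
Pita free: 09:00-16:00, 16:05-18:00 (invert busy blocks within the working day).
Finn free: 09:05-12:50, 13:00-15:00, 15:55-17:35.
Vera ∩ Hiro: 09:50-12:45, 13:30-16:45.
Vera ∩ Hiro ∩ Hamid: 09:50-11:20, 13:45-16:45.
Vera ∩ Hiro ∩ Hamid ∩ Mateo: 10:00-11:20, 13:45-14:35, 16:20-16:45.
Vera ∩ Hiro ∩ Hamid ∩ Mateo ∩ Pita: 10:00-11:20, 13:45-14:35, 16:20-16:45.
Vera ∩ Hiro ∩ Hamid ∩ Mateo ∩ Pita ∩ Finn: 10:00-11:20, 13:45-14:35, 16:20-16:45.
Those are the intersection windows.
The longest is 10:00-11:20 at 80 minutes.

80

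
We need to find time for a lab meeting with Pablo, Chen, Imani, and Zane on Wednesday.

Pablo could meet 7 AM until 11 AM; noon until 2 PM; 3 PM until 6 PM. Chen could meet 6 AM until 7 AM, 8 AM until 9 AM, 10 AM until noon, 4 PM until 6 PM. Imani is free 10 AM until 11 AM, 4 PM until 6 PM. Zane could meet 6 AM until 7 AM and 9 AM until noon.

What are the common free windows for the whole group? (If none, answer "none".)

10:00-11:00

Pablo ∩ Chen: 08:00-09:00, 10:00-11:00, 16:00-18:00.
Pablo ∩ Chen ∩ Imani: 10:00-11:00, 16:00-18:00.
Pablo ∩ Chen ∩ Imani ∩ Zane: 10:00-11:00.
So the common availability across everyone is 10:00-11:00.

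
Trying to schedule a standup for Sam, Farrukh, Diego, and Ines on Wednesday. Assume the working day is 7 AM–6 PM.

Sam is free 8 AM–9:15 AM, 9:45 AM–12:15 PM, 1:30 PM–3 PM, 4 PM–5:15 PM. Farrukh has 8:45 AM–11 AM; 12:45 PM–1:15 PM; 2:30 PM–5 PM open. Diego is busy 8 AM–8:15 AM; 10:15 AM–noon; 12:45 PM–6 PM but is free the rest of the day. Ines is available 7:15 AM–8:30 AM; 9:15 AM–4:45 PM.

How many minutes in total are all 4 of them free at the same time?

Sam free: 08:00-09:15, 09:45-12:15, 13:30-15:00, 16:00-17:15.
Farrukh free: 08:45-11:00, 12:45-13:15, 14:30-17:00.
Diego free: 07:00-08:00, 08:15-10:15, 12:00-12:45 (invert busy blocks within the working day).
Ines free: 07:15-08:30, 09:15-16:45.
Sam ∩ Farrukh: 08:45-09:15, 09:45-11:00, 14:30-15:00, 16:00-17:00.
Sam ∩ Farrukh ∩ Diego: 08:45-09:15, 09:45-10:15.
Sam ∩ Farrukh ∩ Diego ∩ Ines: 09:45-10:15.
That's a single block of 30 minutes.

30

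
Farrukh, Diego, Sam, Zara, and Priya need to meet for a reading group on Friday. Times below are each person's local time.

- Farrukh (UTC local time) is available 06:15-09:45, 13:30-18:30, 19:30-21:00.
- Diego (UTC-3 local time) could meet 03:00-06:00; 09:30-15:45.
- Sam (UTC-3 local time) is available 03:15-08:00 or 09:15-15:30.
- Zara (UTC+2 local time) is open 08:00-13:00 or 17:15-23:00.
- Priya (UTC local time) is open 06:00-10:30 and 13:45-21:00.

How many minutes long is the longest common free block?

195

Farrukh in UTC: 06:15-09:45, 13:30-18:30, 19:30-21:00.
Diego in UTC: 06:00-09:00, 12:30-18:45 (add 3h to convert from UTC-3).
Sam in UTC: 06:15-11:00, 12:15-18:30 (add 3h to convert from UTC-3).
Zara in UTC: 06:00-11:00, 15:15-21:00 (subtract 2h to convert from UTC+2).
Priya in UTC: 06:00-10:30, 13:45-21:00.
Farrukh ∩ Diego: 06:15-09:00, 13:30-18:30.
Farrukh ∩ Diego ∩ Sam: 06:15-09:00, 13:30-18:30.
Farrukh ∩ Diego ∩ Sam ∩ Zara: 06:15-09:00, 15:15-18:30.
Farrukh ∩ Diego ∩ Sam ∩ Zara ∩ Priya: 06:15-09:00, 15:15-18:30.
The longest is 15:15-18:30 at 195 minutes.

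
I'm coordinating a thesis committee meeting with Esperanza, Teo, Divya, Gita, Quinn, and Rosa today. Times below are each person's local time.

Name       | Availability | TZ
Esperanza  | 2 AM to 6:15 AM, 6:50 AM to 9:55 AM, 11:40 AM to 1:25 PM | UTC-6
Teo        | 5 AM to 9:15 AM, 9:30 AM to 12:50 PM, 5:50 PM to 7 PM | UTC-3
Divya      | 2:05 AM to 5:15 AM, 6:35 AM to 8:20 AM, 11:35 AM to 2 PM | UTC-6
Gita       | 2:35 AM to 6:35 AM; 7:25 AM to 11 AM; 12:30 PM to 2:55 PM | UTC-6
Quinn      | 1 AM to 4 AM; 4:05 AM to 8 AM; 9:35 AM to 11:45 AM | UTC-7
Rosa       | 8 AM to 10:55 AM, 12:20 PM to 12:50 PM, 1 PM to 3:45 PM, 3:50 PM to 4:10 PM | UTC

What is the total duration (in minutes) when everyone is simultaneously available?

195

Esperanza in UTC: 08:00-12:15, 12:50-15:55, 17:40-19:25 (add 6h to convert from UTC-6).
Teo in UTC: 08:00-12:15, 12:30-15:50, 20:50-22:00 (add 3h to convert from UTC-3).
Divya in UTC: 08:05-11:15, 12:35-14:20, 17:35-20:00 (add 6h to convert from UTC-6).
Gita in UTC: 08:35-12:35, 13:25-17:00, 18:30-20:55 (add 6h to convert from UTC-6).
Quinn in UTC: 08:00-11:00, 11:05-15:00, 16:35-18:45 (add 7h to convert from UTC-7).
Rosa in UTC: 08:00-10:55, 12:20-12:50, 13:00-15:45, 15:50-16:10.
Esperanza ∩ Teo: 08:00-12:15, 12:50-15:50.
Esperanza ∩ Teo ∩ Divya: 08:05-11:15, 12:50-14:20.
Esperanza ∩ Teo ∩ Divya ∩ Gita: 08:35-11:15, 13:25-14:20.
Esperanza ∩ Teo ∩ Divya ∩ Gita ∩ Quinn: 08:35-11:00, 11:05-11:15, 13:25-14:20.
Esperanza ∩ Teo ∩ Divya ∩ Gita ∩ Quinn ∩ Rosa: 08:35-10:55, 13:25-14:20.
Those are the intersection windows.
Summing the common windows: 140 + 55 = 195 minutes.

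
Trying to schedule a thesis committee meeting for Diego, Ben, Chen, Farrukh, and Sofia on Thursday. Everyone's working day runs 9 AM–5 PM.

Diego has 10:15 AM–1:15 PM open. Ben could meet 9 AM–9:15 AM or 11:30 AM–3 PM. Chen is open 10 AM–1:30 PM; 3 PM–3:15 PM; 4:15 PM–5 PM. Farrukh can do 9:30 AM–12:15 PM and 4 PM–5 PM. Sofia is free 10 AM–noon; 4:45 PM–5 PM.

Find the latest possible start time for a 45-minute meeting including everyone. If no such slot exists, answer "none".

Diego ∩ Ben: 11:30-13:15.
Diego ∩ Ben ∩ Chen: 11:30-13:15.
Diego ∩ Ben ∩ Chen ∩ Farrukh: 11:30-12:15.
Diego ∩ Ben ∩ Chen ∩ Farrukh ∩ Sofia: 11:30-12:00.
No common window is at least 45 minutes long.

none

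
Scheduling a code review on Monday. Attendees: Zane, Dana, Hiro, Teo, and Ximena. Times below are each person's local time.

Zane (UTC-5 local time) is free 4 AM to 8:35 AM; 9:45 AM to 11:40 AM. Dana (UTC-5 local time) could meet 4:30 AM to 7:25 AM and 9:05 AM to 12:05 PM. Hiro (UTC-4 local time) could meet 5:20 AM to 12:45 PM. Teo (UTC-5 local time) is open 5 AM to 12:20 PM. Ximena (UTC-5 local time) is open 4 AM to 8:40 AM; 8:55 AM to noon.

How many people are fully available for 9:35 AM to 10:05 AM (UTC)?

Zane in UTC: 09:00-13:35, 14:45-16:40 (add 5h to convert from UTC-5).
Dana in UTC: 09:30-12:25, 14:05-17:05 (add 5h to convert from UTC-5).
Hiro in UTC: 09:20-16:45 (add 4h to convert from UTC-4).
Teo in UTC: 10:00-17:20 (add 5h to convert from UTC-5).
Ximena in UTC: 09:00-13:40, 13:55-17:00 (add 5h to convert from UTC-5).
Zane, Dana, Hiro, and Ximena can make the full 09:35-10:05 slot — that's 4.

4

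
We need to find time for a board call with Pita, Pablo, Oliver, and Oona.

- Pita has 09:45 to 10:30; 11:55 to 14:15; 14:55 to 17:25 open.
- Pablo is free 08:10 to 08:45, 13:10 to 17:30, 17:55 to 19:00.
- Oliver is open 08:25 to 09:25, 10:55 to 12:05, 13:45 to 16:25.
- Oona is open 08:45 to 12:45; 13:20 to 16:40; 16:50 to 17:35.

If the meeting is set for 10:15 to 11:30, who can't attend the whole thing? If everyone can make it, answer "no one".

Oliver, Pablo, Pita

Pita: not fully free for 10:15-11:30. Pablo: not fully free for 10:15-11:30. Oliver: not fully free for 10:15-11:30. Oona: free for 10:15-11:30.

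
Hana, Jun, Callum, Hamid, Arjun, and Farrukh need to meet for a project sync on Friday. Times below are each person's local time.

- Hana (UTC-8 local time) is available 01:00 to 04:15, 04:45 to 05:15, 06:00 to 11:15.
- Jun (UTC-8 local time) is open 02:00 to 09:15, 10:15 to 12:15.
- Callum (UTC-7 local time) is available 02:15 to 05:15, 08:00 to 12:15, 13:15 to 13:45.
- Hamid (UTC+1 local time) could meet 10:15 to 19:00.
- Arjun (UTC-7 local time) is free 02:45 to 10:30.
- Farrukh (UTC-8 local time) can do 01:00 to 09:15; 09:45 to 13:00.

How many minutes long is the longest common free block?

135

Hana in UTC: 09:00-12:15, 12:45-13:15, 14:00-19:15 (add 8h to convert from UTC-8).
Jun in UTC: 10:00-17:15, 18:15-20:15 (add 8h to convert from UTC-8).
Callum in UTC: 09:15-12:15, 15:00-19:15, 20:15-20:45 (add 7h to convert from UTC-7).
Hamid in UTC: 09:15-18:00 (subtract 1h to convert from UTC+1).
Arjun in UTC: 09:45-17:30 (add 7h to convert from UTC-7).
Farrukh in UTC: 09:00-17:15, 17:45-21:00 (add 8h to convert from UTC-8).
Hana ∩ Jun: 10:00-12:15, 12:45-13:15, 14:00-17:15, 18:15-19:15.
Hana ∩ Jun ∩ Callum: 10:00-12:15, 15:00-17:15, 18:15-19:15.
Hana ∩ Jun ∩ Callum ∩ Hamid: 10:00-12:15, 15:00-17:15.
Hana ∩ Jun ∩ Callum ∩ Hamid ∩ Arjun: 10:00-12:15, 15:00-17:15.
Hana ∩ Jun ∩ Callum ∩ Hamid ∩ Arjun ∩ Farrukh: 10:00-12:15, 15:00-17:15.
The longest is 10:00-12:15 at 135 minutes.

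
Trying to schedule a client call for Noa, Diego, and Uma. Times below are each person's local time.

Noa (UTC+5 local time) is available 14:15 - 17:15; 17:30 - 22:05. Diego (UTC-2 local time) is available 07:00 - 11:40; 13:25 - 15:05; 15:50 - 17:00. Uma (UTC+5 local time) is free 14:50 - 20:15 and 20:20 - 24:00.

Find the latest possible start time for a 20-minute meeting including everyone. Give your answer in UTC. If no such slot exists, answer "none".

Noa in UTC: 09:15-12:15, 12:30-17:05 (subtract 5h to convert from UTC+5).
Diego in UTC: 09:00-13:40, 15:25-17:05, 17:50-19:00 (add 2h to convert from UTC-2).
Uma in UTC: 09:50-15:15, 15:20-19:00 (subtract 5h to convert from UTC+5).
Noa ∩ Diego: 09:15-12:15, 12:30-13:40, 15:25-17:05.
Noa ∩ Diego ∩ Uma: 09:50-12:15, 12:30-13:40, 15:25-17:05.
The last common window of at least 20 minutes is 15:25-17:05; a 20-minute meeting can start as late as 16:45 and still end by 17:05.

16:45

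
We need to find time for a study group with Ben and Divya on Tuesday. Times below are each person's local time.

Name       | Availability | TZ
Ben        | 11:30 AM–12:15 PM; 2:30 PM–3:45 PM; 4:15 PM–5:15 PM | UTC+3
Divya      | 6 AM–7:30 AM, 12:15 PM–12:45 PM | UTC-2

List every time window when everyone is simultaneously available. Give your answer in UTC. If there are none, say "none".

Ben in UTC: 08:30-09:15, 11:30-12:45, 13:15-14:15 (subtract 3h to convert from UTC+3).
Divya in UTC: 08:00-09:30, 14:15-14:45 (add 2h to convert from UTC-2).
Ben ∩ Divya: 08:30-09:15.

08:30-09:15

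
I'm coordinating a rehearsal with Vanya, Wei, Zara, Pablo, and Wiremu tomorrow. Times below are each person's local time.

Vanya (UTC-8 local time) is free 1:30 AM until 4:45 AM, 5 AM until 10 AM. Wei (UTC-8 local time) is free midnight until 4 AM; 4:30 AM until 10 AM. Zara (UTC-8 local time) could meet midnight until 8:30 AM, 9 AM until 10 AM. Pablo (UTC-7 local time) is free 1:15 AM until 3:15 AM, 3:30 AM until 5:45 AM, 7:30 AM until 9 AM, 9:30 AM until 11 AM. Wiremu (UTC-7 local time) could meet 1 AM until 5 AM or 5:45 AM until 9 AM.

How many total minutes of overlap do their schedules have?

225

Vanya in UTC: 09:30-12:45, 13:00-18:00 (add 8h to convert from UTC-8).
Wei in UTC: 08:00-12:00, 12:30-18:00 (add 8h to convert from UTC-8).
Zara in UTC: 08:00-16:30, 17:00-18:00 (add 8h to convert from UTC-8).
Pablo in UTC: 08:15-10:15, 10:30-12:45, 14:30-16:00, 16:30-18:00 (add 7h to convert from UTC-7).
Wiremu in UTC: 08:00-12:00, 12:45-16:00 (add 7h to convert from UTC-7).
Vanya ∩ Wei: 09:30-12:00, 12:30-12:45, 13:00-18:00.
Vanya ∩ Wei ∩ Zara: 09:30-12:00, 12:30-12:45, 13:00-16:30, 17:00-18:00.
Vanya ∩ Wei ∩ Zara ∩ Pablo: 09:30-10:15, 10:30-12:00, 12:30-12:45, 14:30-16:00, 17:00-18:00.
Vanya ∩ Wei ∩ Zara ∩ Pablo ∩ Wiremu: 09:30-10:15, 10:30-12:00, 14:30-16:00.
Summing the common windows: 45 + 90 + 90 = 225 minutes.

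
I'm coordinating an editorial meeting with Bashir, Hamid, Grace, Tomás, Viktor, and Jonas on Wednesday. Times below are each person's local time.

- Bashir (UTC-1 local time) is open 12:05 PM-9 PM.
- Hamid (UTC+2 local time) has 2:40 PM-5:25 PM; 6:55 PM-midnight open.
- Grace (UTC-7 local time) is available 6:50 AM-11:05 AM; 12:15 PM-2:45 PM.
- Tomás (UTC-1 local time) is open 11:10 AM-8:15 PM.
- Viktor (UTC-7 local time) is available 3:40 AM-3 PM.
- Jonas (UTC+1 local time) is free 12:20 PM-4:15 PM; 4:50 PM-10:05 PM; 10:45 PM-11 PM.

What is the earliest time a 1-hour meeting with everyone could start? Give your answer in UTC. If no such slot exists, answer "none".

Bashir in UTC: 13:05-22:00 (add 1h to convert from UTC-1).
Hamid in UTC: 12:40-15:25, 16:55-22:00 (subtract 2h to convert from UTC+2).
Grace in UTC: 13:50-18:05, 19:15-21:45 (add 7h to convert from UTC-7).
Tomás in UTC: 12:10-21:15 (add 1h to convert from UTC-1).
Viktor in UTC: 10:40-22:00 (add 7h to convert from UTC-7).
Jonas in UTC: 11:20-15:15, 15:50-21:05, 21:45-22:00 (subtract 1h to convert from UTC+1).
Bashir ∩ Hamid: 13:05-15:25, 16:55-22:00.
Bashir ∩ Hamid ∩ Grace: 13:50-15:25, 16:55-18:05, 19:15-21:45.
Bashir ∩ Hamid ∩ Grace ∩ Tomás: 13:50-15:25, 16:55-18:05, 19:15-21:15.
Bashir ∩ Hamid ∩ Grace ∩ Tomás ∩ Viktor: 13:50-15:25, 16:55-18:05, 19:15-21:15.
Bashir ∩ Hamid ∩ Grace ∩ Tomás ∩ Viktor ∩ Jonas: 13:50-15:15, 16:55-18:05, 19:15-21:05.
The first common window of at least 60 minutes is 13:50-15:15, so the earliest start is 13:50.

13:50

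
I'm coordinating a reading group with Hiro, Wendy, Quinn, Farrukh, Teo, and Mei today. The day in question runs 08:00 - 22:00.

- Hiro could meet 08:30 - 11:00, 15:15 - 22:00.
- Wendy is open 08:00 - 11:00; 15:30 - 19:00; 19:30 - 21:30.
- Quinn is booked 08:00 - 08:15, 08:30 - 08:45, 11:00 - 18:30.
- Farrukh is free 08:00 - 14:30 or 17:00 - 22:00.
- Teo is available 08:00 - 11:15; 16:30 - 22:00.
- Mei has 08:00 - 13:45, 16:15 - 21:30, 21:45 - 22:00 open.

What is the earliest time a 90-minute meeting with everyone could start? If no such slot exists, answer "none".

08:45

Hiro free: 08:30-11:00, 15:15-22:00.
Wendy free: 08:00-11:00, 15:30-19:00, 19:30-21:30.
Quinn free: 08:15-08:30, 08:45-11:00, 18:30-22:00 (invert busy blocks within the working day).
Farrukh free: 08:00-14:30, 17:00-22:00.
Teo free: 08:00-11:15, 16:30-22:00.
Mei free: 08:00-13:45, 16:15-21:30, 21:45-22:00.
Hiro ∩ Wendy: 08:30-11:00, 15:30-19:00, 19:30-21:30.
Hiro ∩ Wendy ∩ Quinn: 08:45-11:00, 18:30-19:00, 19:30-21:30.
Hiro ∩ Wendy ∩ Quinn ∩ Farrukh: 08:45-11:00, 18:30-19:00, 19:30-21:30.
Hiro ∩ Wendy ∩ Quinn ∩ Farrukh ∩ Teo: 08:45-11:00, 18:30-19:00, 19:30-21:30.
Hiro ∩ Wendy ∩ Quinn ∩ Farrukh ∩ Teo ∩ Mei: 08:45-11:00, 18:30-19:00, 19:30-21:30.
So the common availability across everyone is 08:45-11:00, 18:30-19:00, 19:30-21:30.
The first common window of at least 90 minutes is 08:45-11:00, so the earliest start is 08:45.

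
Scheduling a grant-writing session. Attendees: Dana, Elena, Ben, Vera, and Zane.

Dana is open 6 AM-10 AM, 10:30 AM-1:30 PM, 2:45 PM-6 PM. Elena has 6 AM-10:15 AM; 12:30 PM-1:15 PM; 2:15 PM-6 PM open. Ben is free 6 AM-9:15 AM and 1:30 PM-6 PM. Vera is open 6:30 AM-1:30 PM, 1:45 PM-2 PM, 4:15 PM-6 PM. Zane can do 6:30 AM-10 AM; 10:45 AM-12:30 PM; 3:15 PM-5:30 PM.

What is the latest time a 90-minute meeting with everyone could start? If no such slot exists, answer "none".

Dana ∩ Elena: 06:00-10:00, 12:30-13:15, 14:45-18:00.
Dana ∩ Elena ∩ Ben: 06:00-09:15, 14:45-18:00.
Dana ∩ Elena ∩ Ben ∩ Vera: 06:30-09:15, 16:15-18:00.
Dana ∩ Elena ∩ Ben ∩ Vera ∩ Zane: 06:30-09:15, 16:15-17:30.
So the common availability across everyone is 06:30-09:15, 16:15-17:30.
The last common window of at least 90 minutes is 06:30-09:15; a 90-minute meeting can start as late as 07:45 and still end by 09:15.

07:45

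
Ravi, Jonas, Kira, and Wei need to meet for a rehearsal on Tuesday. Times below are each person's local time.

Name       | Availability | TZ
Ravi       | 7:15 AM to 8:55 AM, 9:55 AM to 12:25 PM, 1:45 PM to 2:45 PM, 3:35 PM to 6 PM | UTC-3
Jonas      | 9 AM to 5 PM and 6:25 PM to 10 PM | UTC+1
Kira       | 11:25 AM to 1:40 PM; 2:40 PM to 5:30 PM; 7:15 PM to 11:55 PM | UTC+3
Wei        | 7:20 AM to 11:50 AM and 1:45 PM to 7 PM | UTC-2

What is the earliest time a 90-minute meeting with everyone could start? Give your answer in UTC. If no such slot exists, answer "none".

Ravi in UTC: 10:15-11:55, 12:55-15:25, 16:45-17:45, 18:35-21:00 (add 3h to convert from UTC-3).
Jonas in UTC: 08:00-16:00, 17:25-21:00 (subtract 1h to convert from UTC+1).
Kira in UTC: 08:25-10:40, 11:40-14:30, 16:15-20:55 (subtract 3h to convert from UTC+3).
Wei in UTC: 09:20-13:50, 15:45-21:00 (add 2h to convert from UTC-2).
Ravi ∩ Jonas: 10:15-11:55, 12:55-15:25, 17:25-17:45, 18:35-21:00.
Ravi ∩ Jonas ∩ Kira: 10:15-10:40, 11:40-11:55, 12:55-14:30, 17:25-17:45, 18:35-20:55.
Ravi ∩ Jonas ∩ Kira ∩ Wei: 10:15-10:40, 11:40-11:55, 12:55-13:50, 17:25-17:45, 18:35-20:55.
The first common window of at least 90 minutes is 18:35-20:55, so the earliest start is 18:35.

18:35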